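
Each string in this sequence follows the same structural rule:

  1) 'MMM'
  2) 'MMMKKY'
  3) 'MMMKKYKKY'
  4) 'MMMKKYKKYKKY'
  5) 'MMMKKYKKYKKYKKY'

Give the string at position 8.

MMMKKYKKYKKYKKYKKYKKYKKY

The strings grow by a fixed suffix KKY each time.
From MMMKKYKKYKKYKKY, 3 further steps: MMMKKYKKYKKYKKY → MMMKKYKKYKKYKKYKKY → MMMKKYKKYKKYKKYKKYKKY → (answer).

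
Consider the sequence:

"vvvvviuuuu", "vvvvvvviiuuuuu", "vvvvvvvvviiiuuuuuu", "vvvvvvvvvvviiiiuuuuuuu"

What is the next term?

vvvvvvvvvvvvviiiiiuuuuuuuu

Term n consists of 2n+1 v's, followed by n-1 i's, followed by n+2 u's, where the shown terms are n = 2, 3, 4, 5.
For the next term, n = 6, so the run lengths are 13, 5, 8.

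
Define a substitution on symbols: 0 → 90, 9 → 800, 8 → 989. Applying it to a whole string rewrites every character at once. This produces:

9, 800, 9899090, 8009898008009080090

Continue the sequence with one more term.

98990908009898009899090989909080090989909080090

Replace each of the 19 characters of 8009898008009080090 in place — 989 90 90 800 989 800 989 90 90 989 90 90 800 90 989 90 90 800 90 — and concatenate.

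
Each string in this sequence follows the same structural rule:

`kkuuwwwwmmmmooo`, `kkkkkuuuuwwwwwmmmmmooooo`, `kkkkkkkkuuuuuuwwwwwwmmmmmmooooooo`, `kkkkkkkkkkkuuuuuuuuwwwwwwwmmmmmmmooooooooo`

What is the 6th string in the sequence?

The n-th term is 3n-1 k's then 2n u's then n+3 w's then n+3 m's then 2n+1 o's (n = 1, 2, …).
At n = 6 the blocks have lengths 17, 12, 9, 9, 13.

kkkkkkkkkkkkkkkkkuuuuuuuuuuuuwwwwwwwwwmmmmmmmmmooooooooooooo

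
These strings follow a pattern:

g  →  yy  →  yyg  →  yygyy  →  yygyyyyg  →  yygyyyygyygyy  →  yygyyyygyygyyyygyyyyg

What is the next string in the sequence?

From term 3 onward, concatenate the last term with the second-to-last: yy·g = yyg, yyg·yy = yygyy, …
So term 8 is yygyyyygyygyyyygyyyyg·yygyyyygyygyy.

yygyyyygyygyyyygyyyygyygyyyygyygyy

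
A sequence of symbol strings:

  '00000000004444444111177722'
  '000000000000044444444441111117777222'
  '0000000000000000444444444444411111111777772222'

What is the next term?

Each string has the form 0^{3n+1} 4^{3n-2} 1^{2n-2} 7^{n} 2^{n-1}, where the shown terms are n = 3, 4, 5.
For the next term, n = 6, so the run lengths are 19, 16, 10, 6, 5.

00000000000000000004444444444444444111111111177777722222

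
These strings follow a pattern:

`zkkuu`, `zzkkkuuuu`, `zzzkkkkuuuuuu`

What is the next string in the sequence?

zzzzkkkkkuuuuuuuu

Reading off run lengths: z runs 1, 2, 3; k runs 2, 3, 4; u runs 2, 4, 6 — each is linear in n (n = 1, 2, …).
At n = 4 the blocks have lengths 4, 5, 8.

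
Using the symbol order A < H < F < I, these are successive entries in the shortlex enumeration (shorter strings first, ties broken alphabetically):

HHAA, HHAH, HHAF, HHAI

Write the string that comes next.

HHHA

Find the rightmost character of HHAI below I, bump it to the next letter, and reset everything to its right to A.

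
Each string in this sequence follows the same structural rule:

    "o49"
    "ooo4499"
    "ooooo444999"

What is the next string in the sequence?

ooooooo44449999

Each string has the form o^{2n-1} 4^{n} 9^{n} (n = 1, 2, …).
At n = 4 the blocks have lengths 7, 4, 4.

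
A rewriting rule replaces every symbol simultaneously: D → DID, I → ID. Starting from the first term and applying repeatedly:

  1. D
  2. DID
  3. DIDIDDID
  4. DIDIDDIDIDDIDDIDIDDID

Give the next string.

DIDIDDIDIDDIDDIDIDDIDIDDIDDIDIDDIDDIDIDDIDIDDIDDIDIDDID

Replace each of the 21 characters of DIDIDDIDIDDIDDIDIDDID in place — DID ID DID ID DID DID ID DID ID DID DID ID DID DID ID DID ID DID DID ID DID — and concatenate.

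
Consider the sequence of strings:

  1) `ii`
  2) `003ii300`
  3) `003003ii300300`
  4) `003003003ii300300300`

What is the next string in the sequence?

Every step adds 003 to the front and 300 to the end of the previous string.
So the next term is 003·003003003ii300300300·300.

003003003003ii300300300300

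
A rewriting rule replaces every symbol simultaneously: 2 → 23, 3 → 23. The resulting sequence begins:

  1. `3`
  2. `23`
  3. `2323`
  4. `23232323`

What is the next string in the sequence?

Apply φ to 23232323 symbol by symbol: 2→23, 3→23, 2→23, 3→23, 2→23, 3→23, 2→23, 3→23; joined: 23 23 23 23 23 23 23 23.

2323232323232323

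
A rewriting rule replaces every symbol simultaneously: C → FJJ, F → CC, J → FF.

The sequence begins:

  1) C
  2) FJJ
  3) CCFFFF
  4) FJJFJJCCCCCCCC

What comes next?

CCFFFFCCFFFFFJJFJJFJJFJJFJJFJJFJJFJJ

Applying the rule to each of the 14 symbols of FJJFJJCCCCCCCC gives the pieces CC FF FF CC FF FF FJJ FJJ FJJ FJJ FJJ FJJ FJJ FJJ, which concatenate to the answer.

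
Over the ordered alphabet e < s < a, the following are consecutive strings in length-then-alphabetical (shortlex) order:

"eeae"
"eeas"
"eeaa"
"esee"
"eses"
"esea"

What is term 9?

Advancing 3 positions from esea through esea → esse → esss reaches term 9.

essa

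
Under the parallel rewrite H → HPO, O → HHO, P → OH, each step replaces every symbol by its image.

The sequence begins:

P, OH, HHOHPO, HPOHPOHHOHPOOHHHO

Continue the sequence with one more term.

Rewriting the 17 symbols of HPOHPOHHOHPOOHHHO one by one yields HPO OH HHO HPO OH HHO HPO HPO HHO HPO OH HHO HHO HPO HPO HPO HHO; concatenated:

HPOOHHHOHPOOHHHOHPOHPOHHOHPOOHHHOHHOHPOHPOHPOHHO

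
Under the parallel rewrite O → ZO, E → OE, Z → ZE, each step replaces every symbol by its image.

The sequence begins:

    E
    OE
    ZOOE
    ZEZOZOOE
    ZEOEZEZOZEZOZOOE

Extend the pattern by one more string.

Rewriting the 16 symbols of ZEOEZEZOZEZOZOOE one by one yields ZE OE ZO OE ZE OE ZE ZO ZE OE ZE ZO ZE ZO ZO OE; concatenated:

ZEOEZOOEZEOEZEZOZEOEZEZOZEZOZOOE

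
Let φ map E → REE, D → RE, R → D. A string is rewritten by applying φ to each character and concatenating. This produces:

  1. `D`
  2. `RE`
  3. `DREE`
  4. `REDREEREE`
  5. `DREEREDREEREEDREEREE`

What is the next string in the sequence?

REDREEREEDREEREDREEREEDREEREEREDREEREEDREEREE

φ(DREEREDREEREEDREEREE) expands symbol-by-symbol to RE D REE REE D REE RE D REE REE D REE REE RE D REE REE D REE REE; joining the 20 pieces gives the next term.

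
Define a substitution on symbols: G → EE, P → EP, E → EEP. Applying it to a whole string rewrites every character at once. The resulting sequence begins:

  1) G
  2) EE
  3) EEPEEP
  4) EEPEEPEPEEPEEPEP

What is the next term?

EEPEEPEPEEPEEPEPEEPEPEEPEEPEPEEPEEPEPEEPEP

φ(EEPEEPEPEEPEEPEP) expands symbol-by-symbol to EEP EEP EP EEP EEP EP EEP EP EEP EEP EP EEP EEP EP EEP EP; joining the 16 pieces gives the next term.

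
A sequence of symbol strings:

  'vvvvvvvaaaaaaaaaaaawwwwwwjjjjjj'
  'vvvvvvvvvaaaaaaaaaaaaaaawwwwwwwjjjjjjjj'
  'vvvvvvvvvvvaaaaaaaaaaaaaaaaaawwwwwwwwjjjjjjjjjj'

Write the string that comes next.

Reading off run lengths: v runs 7, 9, 11; a runs 12, 15, 18; w runs 6, 7, 8; j runs 6, 8, 10 — each is linear in n, where the shown terms are n = 3, 4, 5.
Setting n = 6 gives 13, 21, 9, 12 characters in each block.

vvvvvvvvvvvvvaaaaaaaaaaaaaaaaaaaaawwwwwwwwwjjjjjjjjjjjj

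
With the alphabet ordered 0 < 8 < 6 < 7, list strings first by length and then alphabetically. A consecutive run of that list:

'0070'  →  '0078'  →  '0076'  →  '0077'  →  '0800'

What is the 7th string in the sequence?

0806

Continuing the enumeration 2 steps past 0800: 0800 → 0808 → (answer).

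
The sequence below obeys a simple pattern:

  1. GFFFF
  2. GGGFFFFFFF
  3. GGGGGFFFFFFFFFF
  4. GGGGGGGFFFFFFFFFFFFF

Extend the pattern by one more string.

GGGGGGGGGFFFFFFFFFFFFFFFF

Reading off run lengths: G runs 1, 3, 5, 7; F runs 4, 7, 10, 13 — each is linear in n (n = 1, 2, …).
For the next term, n = 5, so the run lengths are 9, 16.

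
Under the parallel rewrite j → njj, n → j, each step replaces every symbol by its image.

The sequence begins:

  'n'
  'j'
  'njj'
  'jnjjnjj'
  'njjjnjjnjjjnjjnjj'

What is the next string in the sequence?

φ(njjjnjjnjjjnjjnjj) expands symbol-by-symbol to j njj njj njj j njj njj j njj njj njj j njj njj j njj njj; joining the 17 pieces gives the next term.

jnjjnjjnjjjnjjnjjjnjjnjjnjjjnjjnjjjnjjnjj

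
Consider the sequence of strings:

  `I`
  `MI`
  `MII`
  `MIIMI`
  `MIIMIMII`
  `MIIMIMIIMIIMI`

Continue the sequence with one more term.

MIIMIMIIMIIMIMIIMIMII

From term 3 onward, concatenate the last term with the second-to-last: MI·I = MII, MII·MI = MIIMI, …
Continuing: MIIMIMIIMIIMI · MIIMIMII gives term 7.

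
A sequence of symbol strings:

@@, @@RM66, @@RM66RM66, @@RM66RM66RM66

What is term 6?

@@RM66RM66RM66RM66RM66

Every step adds RM66 to the end: s(k+1) = s(k)·RM66.
From @@RM66RM66RM66, 2 further steps: @@RM66RM66RM66 → @@RM66RM66RM66RM66 → (answer).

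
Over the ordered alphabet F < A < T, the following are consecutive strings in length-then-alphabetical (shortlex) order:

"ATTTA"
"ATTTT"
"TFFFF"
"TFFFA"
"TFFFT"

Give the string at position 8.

Continuing the enumeration 3 steps past TFFFT: TFFFT → TFFAF → TFFAA → (answer).

TFFAT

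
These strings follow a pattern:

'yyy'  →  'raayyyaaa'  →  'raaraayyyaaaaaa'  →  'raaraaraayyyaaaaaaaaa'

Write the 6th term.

Each term wraps the previous one in raa on the left and aaa on the right.
From raaraaraayyyaaaaaaaaa, 2 further steps: raaraaraayyyaaaaaaaaa → raaraaraaraayyyaaaaaaaaaaaa → (answer).

raaraaraaraaraayyyaaaaaaaaaaaaaaa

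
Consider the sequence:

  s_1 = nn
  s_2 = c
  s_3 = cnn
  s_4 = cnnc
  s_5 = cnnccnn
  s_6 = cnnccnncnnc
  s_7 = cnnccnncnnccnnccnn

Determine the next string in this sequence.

This is a Fibonacci-style word recurrence s(k) = s(k−1)·s(k−2): e.g. c·nn = cnn.
The next term joins cnnccnncnnccnnccnn and cnnccnncnnc.

cnnccnncnnccnnccnncnnccnncnnc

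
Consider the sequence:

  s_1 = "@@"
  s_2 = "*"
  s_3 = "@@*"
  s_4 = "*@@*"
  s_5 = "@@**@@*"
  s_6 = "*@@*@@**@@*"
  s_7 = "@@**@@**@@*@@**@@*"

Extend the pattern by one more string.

*@@*@@**@@*@@**@@**@@*@@**@@*

This is a Fibonacci-style word recurrence s(k) = s(k−2)·s(k−1): e.g. @@·* = @@*.
The next term joins *@@*@@**@@* and @@**@@**@@*@@**@@*.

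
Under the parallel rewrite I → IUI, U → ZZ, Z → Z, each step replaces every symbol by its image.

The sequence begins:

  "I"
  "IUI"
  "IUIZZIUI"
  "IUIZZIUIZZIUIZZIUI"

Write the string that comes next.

Rewriting the 18 symbols of IUIZZIUIZZIUIZZIUI one by one yields IUI ZZ IUI Z Z IUI ZZ IUI Z Z IUI ZZ IUI Z Z IUI ZZ IUI; concatenated:

IUIZZIUIZZIUIZZIUIZZIUIZZIUIZZIUIZZIUI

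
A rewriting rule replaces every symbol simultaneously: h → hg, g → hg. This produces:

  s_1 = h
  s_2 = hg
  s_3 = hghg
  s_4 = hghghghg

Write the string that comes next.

hghghghghghghghg

Expanding hghghghg: h→hg, g→hg, h→hg, g→hg, h→hg, g→hg, h→hg, g→hg. Concatenated: hg hg hg hg hg hg hg hg.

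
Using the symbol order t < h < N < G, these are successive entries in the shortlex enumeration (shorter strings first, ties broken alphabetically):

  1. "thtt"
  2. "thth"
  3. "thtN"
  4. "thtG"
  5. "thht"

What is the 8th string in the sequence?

Stepping forward 3 times from thht: thht → thhh → thhN, then the target.

thhG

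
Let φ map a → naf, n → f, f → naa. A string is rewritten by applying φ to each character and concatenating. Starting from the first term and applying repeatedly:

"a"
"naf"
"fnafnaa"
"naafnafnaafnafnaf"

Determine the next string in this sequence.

Rewriting the 17 symbols of naafnafnaafnafnaf one by one yields f naf naf naa f naf naa f naf naf naa f naf naa f naf naa; concatenated:

fnafnafnaafnafnaafnafnafnaafnafnaafnafnaa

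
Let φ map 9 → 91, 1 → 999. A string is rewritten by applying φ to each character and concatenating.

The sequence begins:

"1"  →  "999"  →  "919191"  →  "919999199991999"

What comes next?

φ(919999199991999) expands symbol-by-symbol to 91 999 91 91 91 91 999 91 91 91 91 999 91 91 91; joining the 15 pieces gives the next term.

919999191919199991919191999919191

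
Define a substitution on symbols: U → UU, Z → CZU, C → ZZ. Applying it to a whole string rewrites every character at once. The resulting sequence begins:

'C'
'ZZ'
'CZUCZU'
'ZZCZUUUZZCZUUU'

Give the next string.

CZUCZUZZCZUUUUUUUCZUCZUZZCZUUUUUUU

φ(ZZCZUUUZZCZUUU) expands symbol-by-symbol to CZU CZU ZZ CZU UU UU UU CZU CZU ZZ CZU UU UU UU; joining the 14 pieces gives the next term.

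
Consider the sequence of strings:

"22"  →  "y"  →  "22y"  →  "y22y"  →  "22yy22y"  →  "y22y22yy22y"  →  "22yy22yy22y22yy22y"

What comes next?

y22y22yy22y22yy22yy22y22yy22y

This is a Fibonacci-style word recurrence s(k) = s(k−2)·s(k−1): e.g. 22·y = 22y.
Continuing: y22y22yy22y · 22yy22yy22y22yy22y gives term 8.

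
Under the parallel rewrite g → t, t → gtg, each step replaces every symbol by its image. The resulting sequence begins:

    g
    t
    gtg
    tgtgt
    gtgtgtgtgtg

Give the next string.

tgtgtgtgtgtgtgtgtgtgt

Expanding gtgtgtgtgtg: g→t, t→gtg, g→t, t→gtg, g→t, t→gtg, g→t, t→gtg, g→t, t→gtg, g→t. Concatenated: t gtg t gtg t gtg t gtg t gtg t.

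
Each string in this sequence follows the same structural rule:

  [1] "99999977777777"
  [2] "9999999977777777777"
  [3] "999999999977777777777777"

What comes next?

99999999999977777777777777777

Each string has the form 9^{2n} 7^{3n-1}, where the shown terms are n = 3, 4, 5.
For the next term, n = 6, so the run lengths are 12, 17.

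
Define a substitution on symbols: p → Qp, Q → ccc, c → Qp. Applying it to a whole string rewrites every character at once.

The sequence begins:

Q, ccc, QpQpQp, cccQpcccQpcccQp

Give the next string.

QpQpQpcccQpQpQpQpcccQpQpQpQpcccQp

Replace each of the 15 characters of cccQpcccQpcccQp in place — Qp Qp Qp ccc Qp Qp Qp Qp ccc Qp Qp Qp Qp ccc Qp — and concatenate.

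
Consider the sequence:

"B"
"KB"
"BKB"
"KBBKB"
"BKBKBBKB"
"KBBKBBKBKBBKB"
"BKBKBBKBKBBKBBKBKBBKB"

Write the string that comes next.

KBBKBBKBKBBKBBKBKBBKBKBBKBBKBKBBKB

This is a Fibonacci-style word recurrence s(k) = s(k−2)·s(k−1): e.g. B·KB = BKB.
So term 8 is KBBKBBKBKBBKB·BKBKBBKBKBBKBBKBKBBKB.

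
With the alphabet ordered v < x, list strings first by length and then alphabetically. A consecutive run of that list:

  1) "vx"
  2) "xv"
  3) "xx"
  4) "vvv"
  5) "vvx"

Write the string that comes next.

vxv

Find the rightmost character of vvx below x, bump it to the next letter, and reset everything to its right to v.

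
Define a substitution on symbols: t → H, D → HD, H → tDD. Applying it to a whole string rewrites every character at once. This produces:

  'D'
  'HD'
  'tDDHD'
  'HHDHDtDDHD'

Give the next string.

Apply φ to HHDHDtDDHD symbol by symbol: H→tDD, H→tDD, D→HD, H→tDD, D→HD, t→H, D→HD, D→HD, H→tDD, D→HD; joined: tDD tDD HD tDD HD H HD HD tDD HD.

tDDtDDHDtDDHDHHDHDtDDHD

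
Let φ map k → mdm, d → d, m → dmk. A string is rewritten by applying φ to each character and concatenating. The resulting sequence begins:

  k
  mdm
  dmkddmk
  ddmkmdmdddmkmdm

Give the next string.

φ(ddmkmdmdddmkmdm) expands symbol-by-symbol to d d dmk mdm dmk d dmk d d d dmk mdm dmk d dmk; joining the 15 pieces gives the next term.

dddmkmdmdmkddmkddddmkmdmdmkddmk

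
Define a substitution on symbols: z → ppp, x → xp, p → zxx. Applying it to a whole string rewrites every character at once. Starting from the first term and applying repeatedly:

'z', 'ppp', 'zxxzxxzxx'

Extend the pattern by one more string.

Apply φ to zxxzxxzxx symbol by symbol: z→ppp, x→xp, x→xp, z→ppp, x→xp, x→xp, z→ppp, x→xp, x→xp; joined: ppp xp xp ppp xp xp ppp xp xp.

pppxpxppppxpxppppxpxp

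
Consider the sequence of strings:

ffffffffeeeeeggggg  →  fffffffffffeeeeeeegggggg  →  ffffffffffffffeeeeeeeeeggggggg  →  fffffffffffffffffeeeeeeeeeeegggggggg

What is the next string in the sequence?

ffffffffffffffffffffeeeeeeeeeeeeeggggggggg

Term n consists of 3n+2 f's, followed by 2n+1 e's, followed by n+3 g's, where the shown terms are n = 2, 3, 4, 5.
For the next term, n = 6, so the run lengths are 20, 13, 9.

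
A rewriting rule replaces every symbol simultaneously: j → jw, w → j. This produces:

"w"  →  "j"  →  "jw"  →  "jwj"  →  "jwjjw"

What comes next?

jwjjwjwj

Apply φ to jwjjw symbol by symbol: j→jw, w→j, j→jw, j→jw, w→j; joined: jw j jw jw j.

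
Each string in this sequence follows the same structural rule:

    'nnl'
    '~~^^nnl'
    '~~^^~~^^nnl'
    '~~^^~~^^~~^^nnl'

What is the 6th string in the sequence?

Each term is the previous one with ~~^^ prepended.
From ~~^^~~^^~~^^nnl, 2 further steps: ~~^^~~^^~~^^nnl → ~~^^~~^^~~^^~~^^nnl → (answer).

~~^^~~^^~~^^~~^^~~^^nnl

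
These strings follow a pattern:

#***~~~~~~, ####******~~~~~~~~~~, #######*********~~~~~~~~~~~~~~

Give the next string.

##########************~~~~~~~~~~~~~~~~~~

Term n consists of 3n-2 #'s, followed by 3n *'s, followed by 4n+2 ~'s (n = 1, 2, …).
Setting n = 4 gives 10, 12, 18 characters in each block.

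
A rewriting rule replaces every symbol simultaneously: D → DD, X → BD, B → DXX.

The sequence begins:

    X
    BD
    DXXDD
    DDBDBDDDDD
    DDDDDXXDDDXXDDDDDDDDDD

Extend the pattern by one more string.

DDDDDDDDDDBDBDDDDDDDBDBDDDDDDDDDDDDDDDDDDDDD

Applying the rule to each of the 22 symbols of DDDDDXXDDDXXDDDDDDDDDD gives the pieces DD DD DD DD DD BD BD DD DD DD BD BD DD DD DD DD DD DD DD DD DD DD, which concatenate to the answer.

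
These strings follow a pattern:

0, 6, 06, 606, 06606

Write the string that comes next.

60606606

From term 3 onward, concatenate the second-to-last term with the last: 0·6 = 06, 6·06 = 606, …
Continuing: 606 · 06606 gives term 6.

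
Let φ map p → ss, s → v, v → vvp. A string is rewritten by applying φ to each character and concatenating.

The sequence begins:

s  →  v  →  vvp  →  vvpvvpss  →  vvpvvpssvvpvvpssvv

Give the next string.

Replace each of the 18 characters of vvpvvpssvvpvvpssvv in place — vvp vvp ss vvp vvp ss v v vvp vvp ss vvp vvp ss v v vvp vvp — and concatenate.

vvpvvpssvvpvvpssvvvvpvvpssvvpvvpssvvvvpvvp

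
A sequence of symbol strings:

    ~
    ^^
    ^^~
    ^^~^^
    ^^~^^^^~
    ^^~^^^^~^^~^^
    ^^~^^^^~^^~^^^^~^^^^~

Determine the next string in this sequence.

^^~^^^^~^^~^^^^~^^^^~^^~^^^^~^^~^^

This is a Fibonacci-style word recurrence s(k) = s(k−1)·s(k−2): e.g. ^^·~ = ^^~.
The next term joins ^^~^^^^~^^~^^^^~^^^^~ and ^^~^^^^~^^~^^.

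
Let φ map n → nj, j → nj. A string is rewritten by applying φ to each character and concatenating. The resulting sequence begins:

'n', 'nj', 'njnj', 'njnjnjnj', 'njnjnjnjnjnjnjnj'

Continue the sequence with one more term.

njnjnjnjnjnjnjnjnjnjnjnjnjnjnjnj

φ(njnjnjnjnjnjnjnj) expands symbol-by-symbol to nj nj nj nj nj nj nj nj nj nj nj nj nj nj nj nj; joining the 16 pieces gives the next term.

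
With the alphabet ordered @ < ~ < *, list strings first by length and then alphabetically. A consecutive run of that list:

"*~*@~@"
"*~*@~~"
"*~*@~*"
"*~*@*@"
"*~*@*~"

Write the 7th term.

Continuing the enumeration 2 steps past *~*@*~: *~*@*~ → *~*@** → (answer).

*~*~@@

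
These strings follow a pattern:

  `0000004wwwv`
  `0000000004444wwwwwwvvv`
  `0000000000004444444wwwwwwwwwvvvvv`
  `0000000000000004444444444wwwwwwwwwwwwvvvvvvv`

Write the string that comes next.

0000000000000000004444444444444wwwwwwwwwwwwwwwvvvvvvvvv

Term n consists of 3n+3 0's, followed by 3n-2 4's, followed by 3n w's, followed by 2n-1 v's (n = 1, 2, …).
At n = 5 the blocks have lengths 18, 13, 15, 9.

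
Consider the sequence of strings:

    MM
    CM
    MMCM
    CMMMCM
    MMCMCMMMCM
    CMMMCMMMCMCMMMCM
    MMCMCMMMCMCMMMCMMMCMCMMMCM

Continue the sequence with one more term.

CMMMCMMMCMCMMMCMMMCMCMMMCMCMMMCMMMCMCMMMCM

From term 3 onward, concatenate the second-to-last term with the last: MM·CM = MMCM, CM·MMCM = CMMMCM, …
The next term joins CMMMCMMMCMCMMMCM and MMCMCMMMCMCMMMCMMMCMCMMMCM.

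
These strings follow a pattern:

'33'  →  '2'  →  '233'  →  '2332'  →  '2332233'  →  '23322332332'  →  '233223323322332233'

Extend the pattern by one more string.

23322332332233223323322332332

From term 3 onward, concatenate the last term with the second-to-last: 2·33 = 233, 233·2 = 2332, …
The next term joins 233223323322332233 and 23322332332.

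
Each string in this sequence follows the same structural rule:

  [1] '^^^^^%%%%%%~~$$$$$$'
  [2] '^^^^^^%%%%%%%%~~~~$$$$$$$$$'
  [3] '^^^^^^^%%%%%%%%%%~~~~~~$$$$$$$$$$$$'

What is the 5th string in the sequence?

^^^^^^^^^%%%%%%%%%%%%%%~~~~~~~~~~$$$$$$$$$$$$$$$$$$

Reading off run lengths: ^ runs 5, 6, 7; % runs 6, 8, 10; ~ runs 2, 4, 6; $ runs 6, 9, 12 — each is linear in n, where the shown terms are n = 2, 3, 4.
For term 5, n = 6, so the run lengths are 9, 14, 10, 18.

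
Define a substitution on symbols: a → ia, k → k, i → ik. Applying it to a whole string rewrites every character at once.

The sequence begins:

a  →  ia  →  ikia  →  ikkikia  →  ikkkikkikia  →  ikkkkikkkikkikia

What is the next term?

ikkkkkikkkkikkkikkikia

Applying the rule to each of the 16 symbols of ikkkkikkkikkikia gives the pieces ik k k k k ik k k k ik k k ik k ik ia, which concatenate to the answer.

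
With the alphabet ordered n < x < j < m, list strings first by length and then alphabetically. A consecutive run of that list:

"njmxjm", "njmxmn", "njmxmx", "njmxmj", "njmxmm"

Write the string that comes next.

Find the rightmost character of njmxmm below m, bump it to the next letter, and reset everything to its right to n.

njmjnn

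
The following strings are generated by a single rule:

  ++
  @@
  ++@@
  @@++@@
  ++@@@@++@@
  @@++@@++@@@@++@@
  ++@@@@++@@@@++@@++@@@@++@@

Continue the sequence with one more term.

@@++@@++@@@@++@@++@@@@++@@@@++@@++@@@@++@@

This is a Fibonacci-style word recurrence s(k) = s(k−2)·s(k−1): e.g. ++·@@ = ++@@.
Continuing: @@++@@++@@@@++@@ · ++@@@@++@@@@++@@++@@@@++@@ gives term 8.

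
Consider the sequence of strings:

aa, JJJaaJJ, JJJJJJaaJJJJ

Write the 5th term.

JJJJJJJJJJJJaaJJJJJJJJ

Every step adds JJJ to the front and JJ to the end of the previous string.
From JJJJJJaaJJJJ, 2 further steps: JJJJJJaaJJJJ → JJJJJJJJJaaJJJJJJ → (answer).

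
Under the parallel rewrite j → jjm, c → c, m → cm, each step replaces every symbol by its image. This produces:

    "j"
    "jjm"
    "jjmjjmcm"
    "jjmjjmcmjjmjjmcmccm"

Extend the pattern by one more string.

jjmjjmcmjjmjjmcmccmjjmjjmcmjjmjjmcmccmcccm

φ(jjmjjmcmjjmjjmcmccm) expands symbol-by-symbol to jjm jjm cm jjm jjm cm c cm jjm jjm cm jjm jjm cm c cm c c cm; joining the 19 pieces gives the next term.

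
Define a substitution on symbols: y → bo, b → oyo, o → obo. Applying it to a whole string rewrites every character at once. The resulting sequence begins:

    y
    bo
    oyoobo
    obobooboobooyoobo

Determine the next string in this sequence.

φ(obobooboobooyoobo) expands symbol-by-symbol to obo oyo obo oyo obo obo oyo obo obo oyo obo obo bo obo obo oyo obo; joining the 17 pieces gives the next term.

obooyoobooyooboobooyooboobooyooboobobooboobooyoobo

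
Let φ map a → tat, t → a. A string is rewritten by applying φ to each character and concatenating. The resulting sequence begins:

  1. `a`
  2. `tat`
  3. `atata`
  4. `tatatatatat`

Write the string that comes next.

atatatatatatatatatata

Rewriting each symbol of tatatatatat: t→a, a→tat, t→a, a→tat, t→a, a→tat, t→a, a→tat, t→a, a→tat, t→a, which concatenates to a tat a tat a tat a tat a tat a.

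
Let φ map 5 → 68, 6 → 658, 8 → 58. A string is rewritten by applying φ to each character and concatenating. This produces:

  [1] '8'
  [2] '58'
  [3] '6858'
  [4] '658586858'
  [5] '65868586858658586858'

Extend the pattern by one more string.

658685865858685865858685865868586858658586858

φ(65868586858658586858) expands symbol-by-symbol to 658 68 58 658 58 68 58 658 58 68 58 658 68 58 68 58 658 58 68 58; joining the 20 pieces gives the next term.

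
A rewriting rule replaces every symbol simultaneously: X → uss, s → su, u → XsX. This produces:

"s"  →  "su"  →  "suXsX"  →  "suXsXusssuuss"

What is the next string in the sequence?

φ(suXsXusssuuss) expands symbol-by-symbol to su XsX uss su uss XsX su su su XsX XsX su su; joining the 13 pieces gives the next term.

suXsXusssuussXsXsususuXsXXsXsusu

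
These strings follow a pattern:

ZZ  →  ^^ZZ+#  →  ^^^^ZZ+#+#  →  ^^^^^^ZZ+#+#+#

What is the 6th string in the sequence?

s(k+1) = ^^·s(k)·+#, so each term gains ^^ as a prefix and +# as a suffix.
From ^^^^^^ZZ+#+#+#, 2 further steps: ^^^^^^ZZ+#+#+# → ^^^^^^^^ZZ+#+#+#+# → (answer).

^^^^^^^^^^ZZ+#+#+#+#+#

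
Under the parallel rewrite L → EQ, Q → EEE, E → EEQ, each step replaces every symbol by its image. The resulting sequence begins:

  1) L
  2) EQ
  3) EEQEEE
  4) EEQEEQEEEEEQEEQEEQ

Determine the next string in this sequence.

Applying the rule to each of the 18 symbols of EEQEEQEEEEEQEEQEEQ gives the pieces EEQ EEQ EEE EEQ EEQ EEE EEQ EEQ EEQ EEQ EEQ EEE EEQ EEQ EEE EEQ EEQ EEE, which concatenate to the answer.

EEQEEQEEEEEQEEQEEEEEQEEQEEQEEQEEQEEEEEQEEQEEEEEQEEQEEE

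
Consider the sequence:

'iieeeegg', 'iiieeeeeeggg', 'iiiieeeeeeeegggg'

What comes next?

The n-th term is n i's then 2n e's then n g's, where the shown terms are n = 2, 3, 4.
For the next term, n = 5, so the run lengths are 5, 10, 5.

iiiiieeeeeeeeeeggggg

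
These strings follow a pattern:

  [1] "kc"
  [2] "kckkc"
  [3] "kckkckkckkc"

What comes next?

Every step duplicates the string with 'k' between the halves.
Doubling kckkckkckkc with 'k' between the halves:

kckkckkckkckkckkckkckkc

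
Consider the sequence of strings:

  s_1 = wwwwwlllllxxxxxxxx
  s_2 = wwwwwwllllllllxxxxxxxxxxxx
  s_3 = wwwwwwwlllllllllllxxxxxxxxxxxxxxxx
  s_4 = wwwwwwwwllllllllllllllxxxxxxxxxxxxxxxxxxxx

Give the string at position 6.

Each string has the form w^{n+3} l^{3n-1} x^{4n}, where the shown terms are n = 2, 3, 4, 5.
Setting n = 7 gives 10, 20, 28 characters in each block.

wwwwwwwwwwllllllllllllllllllllxxxxxxxxxxxxxxxxxxxxxxxxxxxx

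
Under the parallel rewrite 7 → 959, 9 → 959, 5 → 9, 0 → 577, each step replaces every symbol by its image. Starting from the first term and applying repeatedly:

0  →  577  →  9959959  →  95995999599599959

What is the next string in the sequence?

φ(95995999599599959) expands symbol-by-symbol to 959 9 959 959 9 959 959 959 9 959 959 9 959 959 959 9 959; joining the 17 pieces gives the next term.

95999599599959959959995995999599599599959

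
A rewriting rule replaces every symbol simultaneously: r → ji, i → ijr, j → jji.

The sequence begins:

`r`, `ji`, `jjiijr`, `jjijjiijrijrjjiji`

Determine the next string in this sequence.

φ(jjijjiijrijrjjiji) expands symbol-by-symbol to jji jji ijr jji jji ijr ijr jji ji ijr jji ji jji jji ijr jji ijr; joining the 17 pieces gives the next term.

jjijjiijrjjijjiijrijrjjijiijrjjijijjijjiijrjjiijr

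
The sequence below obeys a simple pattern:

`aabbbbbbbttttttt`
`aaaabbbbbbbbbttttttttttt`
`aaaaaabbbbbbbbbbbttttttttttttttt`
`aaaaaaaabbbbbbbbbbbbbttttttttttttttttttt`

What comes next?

aaaaaaaaaabbbbbbbbbbbbbbbttttttttttttttttttttttt

Each string has the form a^{2n-2} b^{2n+3} t^{4n-1}, where the shown terms are n = 2, 3, 4, 5.
At n = 6 the blocks have lengths 10, 15, 23.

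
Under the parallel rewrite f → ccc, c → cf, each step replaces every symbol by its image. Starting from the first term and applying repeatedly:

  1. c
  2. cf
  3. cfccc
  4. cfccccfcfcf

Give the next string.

cfccccfcfcfcfccccfccccfccc

Expanding cfccccfcfcf: c→cf, f→ccc, c→cf, c→cf, c→cf, c→cf, f→ccc, c→cf, f→ccc, c→cf, f→ccc. Concatenated: cf ccc cf cf cf cf ccc cf ccc cf ccc.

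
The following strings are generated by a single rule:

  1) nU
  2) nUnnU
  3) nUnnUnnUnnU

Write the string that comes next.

Each string is two copies of the previous one joined by 'n'.
Doubling nUnnUnnUnnU with 'n' between the halves:

nUnnUnnUnnUnnUnnUnnUnnU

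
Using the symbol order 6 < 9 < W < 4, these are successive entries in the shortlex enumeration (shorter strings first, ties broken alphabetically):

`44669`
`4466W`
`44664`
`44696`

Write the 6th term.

4469W

Advancing 2 positions from 44696 through 44696 → 44699 reaches term 6.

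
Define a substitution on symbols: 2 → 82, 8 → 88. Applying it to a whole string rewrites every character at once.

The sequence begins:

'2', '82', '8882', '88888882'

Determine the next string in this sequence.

8888888888888882

Rewriting each symbol of 88888882: 8→88, 8→88, 8→88, 8→88, 8→88, 8→88, 8→88, 2→82, which concatenates to 88 88 88 88 88 88 88 82.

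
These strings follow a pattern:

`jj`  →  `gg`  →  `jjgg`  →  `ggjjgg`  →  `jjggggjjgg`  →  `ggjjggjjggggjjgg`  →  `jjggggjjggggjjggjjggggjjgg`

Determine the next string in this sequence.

This is a Fibonacci-style word recurrence s(k) = s(k−2)·s(k−1): e.g. jj·gg = jjgg.
The next term joins ggjjggjjggggjjgg and jjggggjjggggjjggjjggggjjgg.

ggjjggjjggggjjggjjggggjjggggjjggjjggggjjgg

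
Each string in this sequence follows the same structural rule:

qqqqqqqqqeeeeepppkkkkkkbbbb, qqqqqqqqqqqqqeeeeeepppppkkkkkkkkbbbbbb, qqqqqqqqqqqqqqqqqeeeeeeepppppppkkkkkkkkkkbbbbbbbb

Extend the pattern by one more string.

qqqqqqqqqqqqqqqqqqqqqeeeeeeeepppppppppkkkkkkkkkkkkbbbbbbbbbb

Each string has the form q^{4n+1} e^{n+3} p^{2n-1} k^{2n+2} b^{2n}, where the shown terms are n = 2, 3, 4.
For the next term, n = 5, so the run lengths are 21, 8, 9, 12, 10.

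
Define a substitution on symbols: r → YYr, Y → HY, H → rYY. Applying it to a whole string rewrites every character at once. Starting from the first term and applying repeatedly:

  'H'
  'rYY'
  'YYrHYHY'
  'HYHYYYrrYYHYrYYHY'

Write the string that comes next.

φ(HYHYYYrrYYHYrYYHY) expands symbol-by-symbol to rYY HY rYY HY HY HY YYr YYr HY HY rYY HY YYr HY HY rYY HY; joining the 17 pieces gives the next term.

rYYHYrYYHYHYHYYYrYYrHYHYrYYHYYYrHYHYrYYHY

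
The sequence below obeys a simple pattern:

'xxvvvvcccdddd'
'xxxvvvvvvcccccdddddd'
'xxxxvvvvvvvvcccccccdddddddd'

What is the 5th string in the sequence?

Each string has the form x^{n} v^{2n} c^{2n-1} d^{2n}, where the shown terms are n = 2, 3, 4.
At n = 6 the blocks have lengths 6, 12, 11, 12.

xxxxxxvvvvvvvvvvvvcccccccccccdddddddddddd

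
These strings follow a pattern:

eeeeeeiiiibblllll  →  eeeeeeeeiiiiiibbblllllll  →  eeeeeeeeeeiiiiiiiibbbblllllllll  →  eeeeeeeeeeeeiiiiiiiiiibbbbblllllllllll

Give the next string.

The n-th term is 2n+2 e's then 2n i's then n b's then 2n+1 l's, where the shown terms are n = 2, 3, 4, 5.
Setting n = 6 gives 14, 12, 6, 13 characters in each block.

eeeeeeeeeeeeeeiiiiiiiiiiiibbbbbblllllllllllll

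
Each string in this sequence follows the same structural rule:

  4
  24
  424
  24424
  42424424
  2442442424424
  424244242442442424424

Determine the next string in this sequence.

2442442424424424244242442442424424

Each term (from the third on) is the two preceding terms concatenated in order: term 3 = 4·24 = 424.
So term 8 is 2442442424424·424244242442442424424.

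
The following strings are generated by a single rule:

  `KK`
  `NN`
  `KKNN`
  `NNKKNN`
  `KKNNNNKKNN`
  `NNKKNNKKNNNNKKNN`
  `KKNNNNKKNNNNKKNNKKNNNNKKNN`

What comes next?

NNKKNNKKNNNNKKNNKKNNNNKKNNNNKKNNKKNNNNKKNN

From term 3 onward, concatenate the second-to-last term with the last: KK·NN = KKNN, NN·KKNN = NNKKNN, …
Continuing: NNKKNNKKNNNNKKNN · KKNNNNKKNNNNKKNNKKNNNNKKNN gives term 8.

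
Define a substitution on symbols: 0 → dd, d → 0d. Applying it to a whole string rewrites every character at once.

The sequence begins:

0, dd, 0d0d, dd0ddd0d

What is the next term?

0d0ddd0d0d0ddd0d

Rewriting each symbol of dd0ddd0d: d→0d, d→0d, 0→dd, d→0d, d→0d, d→0d, 0→dd, d→0d, which concatenates to 0d 0d dd 0d 0d 0d dd 0d.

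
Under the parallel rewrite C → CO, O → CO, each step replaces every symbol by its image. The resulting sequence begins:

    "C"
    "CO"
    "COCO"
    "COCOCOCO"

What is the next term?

Expanding COCOCOCO: C→CO, O→CO, C→CO, O→CO, C→CO, O→CO, C→CO, O→CO. Concatenated: CO CO CO CO CO CO CO CO.

COCOCOCOCOCOCOCO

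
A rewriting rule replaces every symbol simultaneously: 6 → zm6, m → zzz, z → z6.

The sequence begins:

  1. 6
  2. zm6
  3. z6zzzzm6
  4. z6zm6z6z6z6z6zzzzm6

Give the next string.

φ(z6zm6z6z6z6z6zzzzm6) expands symbol-by-symbol to z6 zm6 z6 zzz zm6 z6 zm6 z6 zm6 z6 zm6 z6 zm6 z6 z6 z6 z6 zzz zm6; joining the 19 pieces gives the next term.

z6zm6z6zzzzm6z6zm6z6zm6z6zm6z6zm6z6z6z6z6zzzzm6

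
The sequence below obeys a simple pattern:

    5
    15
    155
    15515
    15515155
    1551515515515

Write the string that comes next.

155151551551515515155

This is a Fibonacci-style word recurrence s(k) = s(k−1)·s(k−2): e.g. 15·5 = 155.
So term 7 is 1551515515515·15515155.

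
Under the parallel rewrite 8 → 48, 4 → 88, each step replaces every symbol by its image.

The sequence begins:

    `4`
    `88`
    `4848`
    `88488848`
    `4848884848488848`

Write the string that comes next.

φ(4848884848488848) expands symbol-by-symbol to 88 48 88 48 48 48 88 48 88 48 88 48 48 48 88 48; joining the 16 pieces gives the next term.

88488848484888488848884848488848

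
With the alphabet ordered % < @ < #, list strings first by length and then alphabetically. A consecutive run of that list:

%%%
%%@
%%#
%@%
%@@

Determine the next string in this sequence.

Find the rightmost character of %@@ below #, bump it to the next letter, and reset everything to its right to %.

%@#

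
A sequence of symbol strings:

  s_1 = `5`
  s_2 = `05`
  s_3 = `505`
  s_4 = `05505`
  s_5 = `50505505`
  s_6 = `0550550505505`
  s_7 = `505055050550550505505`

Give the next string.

0550550505505505055050550550505505

This is a Fibonacci-style word recurrence s(k) = s(k−2)·s(k−1): e.g. 5·05 = 505.
Continuing: 0550550505505 · 505055050550550505505 gives term 8.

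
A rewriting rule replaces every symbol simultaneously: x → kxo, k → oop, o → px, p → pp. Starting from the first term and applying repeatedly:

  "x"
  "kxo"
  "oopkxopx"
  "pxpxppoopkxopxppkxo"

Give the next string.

ppkxoppkxopppppxpxppoopkxopxppkxoppppoopkxopx

Replace each of the 19 characters of pxpxppoopkxopxppkxo in place — pp kxo pp kxo pp pp px px pp oop kxo px pp kxo pp pp oop kxo px — and concatenate.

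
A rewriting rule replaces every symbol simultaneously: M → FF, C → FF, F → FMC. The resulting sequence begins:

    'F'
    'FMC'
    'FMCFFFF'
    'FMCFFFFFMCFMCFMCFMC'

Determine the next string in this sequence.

Applying the rule to each of the 19 symbols of FMCFFFFFMCFMCFMCFMC gives the pieces FMC FF FF FMC FMC FMC FMC FMC FF FF FMC FF FF FMC FF FF FMC FF FF, which concatenate to the answer.

FMCFFFFFMCFMCFMCFMCFMCFFFFFMCFFFFFMCFFFFFMCFFFF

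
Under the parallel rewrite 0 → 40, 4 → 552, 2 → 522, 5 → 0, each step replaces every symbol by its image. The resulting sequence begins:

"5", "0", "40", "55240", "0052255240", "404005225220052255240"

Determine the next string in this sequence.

Rewriting the 21 symbols of 404005225220052255240 one by one yields 552 40 552 40 40 0 522 522 0 522 522 40 40 0 522 522 0 0 522 552 40; concatenated:

55240552404005225220522522404005225220052255240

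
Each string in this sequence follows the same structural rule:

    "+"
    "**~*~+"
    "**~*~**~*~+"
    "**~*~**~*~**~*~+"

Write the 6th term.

Each term is the previous one with **~*~ prepended.
From **~*~**~*~**~*~+, 2 further steps: **~*~**~*~**~*~+ → **~*~**~*~**~*~**~*~+ → (answer).

**~*~**~*~**~*~**~*~**~*~+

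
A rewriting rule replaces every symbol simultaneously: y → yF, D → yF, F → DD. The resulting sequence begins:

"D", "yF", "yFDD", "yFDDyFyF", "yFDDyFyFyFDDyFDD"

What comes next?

Replace each of the 16 characters of yFDDyFyFyFDDyFDD in place — yF DD yF yF yF DD yF DD yF DD yF yF yF DD yF yF — and concatenate.

yFDDyFyFyFDDyFDDyFDDyFyFyFDDyFyF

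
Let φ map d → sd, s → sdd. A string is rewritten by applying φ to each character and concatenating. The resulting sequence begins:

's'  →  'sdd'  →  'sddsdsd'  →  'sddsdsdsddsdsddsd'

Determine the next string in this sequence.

Rewriting the 17 symbols of sddsdsdsddsdsddsd one by one yields sdd sd sd sdd sd sdd sd sdd sd sd sdd sd sdd sd sd sdd sd; concatenated:

sddsdsdsddsdsddsdsddsdsdsddsdsddsdsdsddsd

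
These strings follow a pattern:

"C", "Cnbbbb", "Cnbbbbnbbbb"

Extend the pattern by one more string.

Each term is the previous one with nbbbb appended.
Applying this once more to Cnbbbbnbbbb:

Cnbbbbnbbbbnbbbb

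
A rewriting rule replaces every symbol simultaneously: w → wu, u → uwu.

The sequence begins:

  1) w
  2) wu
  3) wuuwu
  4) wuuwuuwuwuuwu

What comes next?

Rewriting the 13 symbols of wuuwuuwuwuuwu one by one yields wu uwu uwu wu uwu uwu wu uwu wu uwu uwu wu uwu; concatenated:

wuuwuuwuwuuwuuwuwuuwuwuuwuuwuwuuwu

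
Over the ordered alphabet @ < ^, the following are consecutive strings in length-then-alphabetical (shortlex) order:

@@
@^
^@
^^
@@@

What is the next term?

Treat @@@ as a base-2 numeral over the given alphabet and add one, carrying through any trailing ^'s.

@@^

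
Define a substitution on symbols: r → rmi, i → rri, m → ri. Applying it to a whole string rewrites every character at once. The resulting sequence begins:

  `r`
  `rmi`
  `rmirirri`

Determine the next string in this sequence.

Expanding rmirirri: r→rmi, m→ri, i→rri, r→rmi, i→rri, r→rmi, r→rmi, i→rri. Concatenated: rmi ri rri rmi rri rmi rmi rri.

rmirirrirmirrirmirmirri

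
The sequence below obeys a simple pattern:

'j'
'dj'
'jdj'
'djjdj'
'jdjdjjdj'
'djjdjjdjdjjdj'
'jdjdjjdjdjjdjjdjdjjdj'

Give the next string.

djjdjjdjdjjdjjdjdjjdjdjjdjjdjdjjdj

This is a Fibonacci-style word recurrence s(k) = s(k−2)·s(k−1): e.g. j·dj = jdj.
The next term joins djjdjjdjdjjdj and jdjdjjdjdjjdjjdjdjjdj.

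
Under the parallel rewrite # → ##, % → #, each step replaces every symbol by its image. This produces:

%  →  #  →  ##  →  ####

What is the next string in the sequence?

########

Expanding ####: #→##, #→##, #→##, #→##. Concatenated: ## ## ## ##.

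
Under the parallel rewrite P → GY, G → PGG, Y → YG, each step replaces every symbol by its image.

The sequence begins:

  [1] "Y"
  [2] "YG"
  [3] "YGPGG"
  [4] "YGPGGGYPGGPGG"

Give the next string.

YGPGGGYPGGPGGPGGYGGYPGGPGGGYPGGPGG

φ(YGPGGGYPGGPGG) expands symbol-by-symbol to YG PGG GY PGG PGG PGG YG GY PGG PGG GY PGG PGG; joining the 13 pieces gives the next term.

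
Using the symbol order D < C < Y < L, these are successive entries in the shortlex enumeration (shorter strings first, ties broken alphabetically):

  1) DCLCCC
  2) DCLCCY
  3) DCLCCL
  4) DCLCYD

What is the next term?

DCLCYC

The successor of DCLCYD increments the rightmost position that isn't already L and resets every position after it to D.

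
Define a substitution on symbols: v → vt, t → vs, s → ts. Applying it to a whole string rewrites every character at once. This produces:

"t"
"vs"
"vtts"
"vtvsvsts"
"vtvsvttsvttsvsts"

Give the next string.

vtvsvttsvtvsvstsvtvsvstsvttsvsts

Applying the rule to each of the 16 symbols of vtvsvttsvttsvsts gives the pieces vt vs vt ts vt vs vs ts vt vs vs ts vt ts vs ts, which concatenate to the answer.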